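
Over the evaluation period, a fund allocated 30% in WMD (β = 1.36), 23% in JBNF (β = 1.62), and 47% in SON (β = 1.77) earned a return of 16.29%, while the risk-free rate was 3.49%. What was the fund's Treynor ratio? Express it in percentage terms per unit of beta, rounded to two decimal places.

7.94%

β_P = 0.30×1.36 + 0.23×1.62 + 0.47×1.77 = 1.6125
Treynor = (R_P − R_f) / β_P = (16.29% − 3.49%) / 1.6125 = 12.80% / 1.6125 = 7.94%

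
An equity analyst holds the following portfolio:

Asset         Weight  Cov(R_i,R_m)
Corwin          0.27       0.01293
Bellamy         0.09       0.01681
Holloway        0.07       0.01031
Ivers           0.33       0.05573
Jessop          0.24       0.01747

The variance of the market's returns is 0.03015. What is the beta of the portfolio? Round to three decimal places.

0.939

β_Corwin = 0.01293 / 0.03015 = 0.4289
β_Bellamy = 0.01681 / 0.03015 = 0.5575
β_Holloway = 0.01031 / 0.03015 = 0.3420
β_Ivers = 0.05573 / 0.03015 = 1.8484
β_Jessop = 0.01747 / 0.03015 = 0.5794
β_P = Σ w_i β_i = 0.27×0.4289 + 0.09×0.5575 + 0.07×0.3420 + 0.33×1.8484 + 0.24×0.5794 = 0.9389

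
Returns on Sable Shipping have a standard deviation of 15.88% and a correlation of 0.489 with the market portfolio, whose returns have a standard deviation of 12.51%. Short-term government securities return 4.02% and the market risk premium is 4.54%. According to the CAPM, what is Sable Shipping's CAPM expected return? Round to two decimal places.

6.84%

β = ρ × σ_i / σ_m = 0.489 × 15.88% / 12.51% = 0.6207
E(R) = 4.02% + 0.6207 × 4.54% = 6.84%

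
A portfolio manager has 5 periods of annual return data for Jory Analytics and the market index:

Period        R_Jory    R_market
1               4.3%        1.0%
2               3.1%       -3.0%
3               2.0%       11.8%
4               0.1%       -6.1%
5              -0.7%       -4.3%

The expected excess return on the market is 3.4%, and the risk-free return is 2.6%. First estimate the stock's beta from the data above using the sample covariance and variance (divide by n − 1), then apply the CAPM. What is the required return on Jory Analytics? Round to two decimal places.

Mean R_i = (4.3 + 3.1 + 2.0 + 0.1 − 0.7) / 5 = 1.7600%
Mean R_m = (1.0 − 3.0 + 11.8 − 6.1 − 4.3) / 5 = -0.1200%
Σ(R_i − R̄_i)(R_m − R̄_m) = 22.0560  ⇒  Cov = 22.0560 / 4 = 5.5140
Σ(R_m − R̄_m)² = 204.8680  ⇒  Var(R_m) = 204.8680 / 4 = 51.2170
β = Cov / Var(R_m) = 5.5140 / 51.2170 = 0.1077
E(R) = R_f + β × MRP = 2.6% + 0.1077 × 3.4% = 2.97%

2.97%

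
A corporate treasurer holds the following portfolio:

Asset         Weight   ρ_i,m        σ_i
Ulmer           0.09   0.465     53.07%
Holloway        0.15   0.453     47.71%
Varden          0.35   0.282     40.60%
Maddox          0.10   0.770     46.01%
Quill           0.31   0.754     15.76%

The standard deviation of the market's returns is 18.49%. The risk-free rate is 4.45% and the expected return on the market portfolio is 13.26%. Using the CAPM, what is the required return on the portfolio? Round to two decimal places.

β_Ulmer = 0.465 × 53.07% / 18.49% = 1.3346
β_Holloway = 0.453 × 47.71% / 18.49% = 1.1689
β_Varden = 0.282 × 40.60% / 18.49% = 0.6192
β_Maddox = 0.770 × 46.01% / 18.49% = 1.9160
β_Quill = 0.754 × 15.76% / 18.49% = 0.6427
β_P = Σ w_i β_i = 0.09×1.3346 + 0.15×1.1689 + 0.35×0.6192 + 0.10×1.9160 + 0.31×0.6427 = 0.9030
MRP = 13.26% − 4.45% = 8.81%
E(R_P) = R_f + β_P × MRP = 4.45% + 0.9030 × 8.81% = 12.41%

12.41%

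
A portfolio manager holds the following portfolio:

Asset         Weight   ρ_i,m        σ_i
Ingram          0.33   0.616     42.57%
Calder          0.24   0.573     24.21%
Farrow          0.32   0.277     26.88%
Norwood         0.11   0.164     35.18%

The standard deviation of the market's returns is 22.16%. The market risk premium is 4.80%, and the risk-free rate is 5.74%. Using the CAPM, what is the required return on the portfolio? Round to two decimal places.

β_Ingram = 0.616 × 42.57% / 22.16% = 1.1834
β_Calder = 0.573 × 24.21% / 22.16% = 0.6260
β_Farrow = 0.277 × 26.88% / 22.16% = 0.3360
β_Norwood = 0.164 × 35.18% / 22.16% = 0.2604
β_P = Σ w_i β_i = 0.33×1.1834 + 0.24×0.6260 + 0.32×0.3360 + 0.11×0.2604 = 0.6769
E(R_P) = R_f + β_P × MRP = 5.74% + 0.6769 × 4.80% = 8.99%

8.99%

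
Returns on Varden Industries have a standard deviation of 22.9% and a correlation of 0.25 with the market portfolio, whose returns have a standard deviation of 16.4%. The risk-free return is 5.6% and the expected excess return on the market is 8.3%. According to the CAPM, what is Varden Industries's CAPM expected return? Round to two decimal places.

8.50%

β = ρ × σ_i / σ_m = 0.25 × 22.9% / 16.4% = 0.3491
E(R) = 5.6% + 0.3491 × 8.3% = 8.50%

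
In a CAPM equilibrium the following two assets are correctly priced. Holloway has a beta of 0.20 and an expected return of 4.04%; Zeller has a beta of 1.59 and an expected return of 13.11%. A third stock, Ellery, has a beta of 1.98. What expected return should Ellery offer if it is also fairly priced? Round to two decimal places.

15.65%

MRP (SML slope) = (13.11% − 4.04%) / (1.59 − 0.20) = 9.07% / 1.39 = 6.5252%
R_f (intercept) = 4.04% − 0.20 × 6.5252% = 2.7350%
E(R_Ellery) = R_f + β × MRP = 2.7350% + 1.98 × 6.5252% = 15.65%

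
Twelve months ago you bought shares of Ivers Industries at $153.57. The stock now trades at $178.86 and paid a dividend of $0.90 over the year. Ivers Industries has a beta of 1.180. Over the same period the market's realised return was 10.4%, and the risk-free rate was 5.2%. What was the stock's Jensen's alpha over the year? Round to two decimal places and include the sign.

Realised HPR = (P1 + D1 − P0) / P0 = (178.86 + 0.90 − 153.57) / 153.57 = 26.19 / 153.57 = 17.0541%
MRP = 10.4% − 5.2% = 5.20%
CAPM required = R_f + β·MRP = 5.2% + 1.180 × 5.2% = 11.3360%
α = realised − required = 17.0541% − 11.3360% = +5.72%

+5.72%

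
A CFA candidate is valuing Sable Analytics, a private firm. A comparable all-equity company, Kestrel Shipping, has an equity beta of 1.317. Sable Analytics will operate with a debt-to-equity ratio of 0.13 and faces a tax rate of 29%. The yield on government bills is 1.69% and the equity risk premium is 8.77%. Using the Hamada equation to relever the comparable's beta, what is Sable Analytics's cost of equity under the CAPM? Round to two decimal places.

14.31%

β_L = β_U × [1 + (1 − t)(D/E)] = 1.317 × [1 + (1 − 0.29) × 0.13]
    = 1.317 × [1 + 0.71 × 0.13] = 1.317 × 1.0923 = 1.4386
E(R) = R_f + β_L × MRP = 1.69% + 1.4386 × 8.77% = 14.31%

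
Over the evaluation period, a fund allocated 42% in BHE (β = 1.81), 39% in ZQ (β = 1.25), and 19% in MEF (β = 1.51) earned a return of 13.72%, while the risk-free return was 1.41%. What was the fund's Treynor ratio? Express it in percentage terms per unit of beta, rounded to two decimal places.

β_P = 0.42×1.81 + 0.39×1.25 + 0.19×1.51 = 1.5346
Treynor = (R_P − R_f) / β_P = (13.72% − 1.41%) / 1.5346 = 12.31% / 1.5346 = 8.02%

8.02%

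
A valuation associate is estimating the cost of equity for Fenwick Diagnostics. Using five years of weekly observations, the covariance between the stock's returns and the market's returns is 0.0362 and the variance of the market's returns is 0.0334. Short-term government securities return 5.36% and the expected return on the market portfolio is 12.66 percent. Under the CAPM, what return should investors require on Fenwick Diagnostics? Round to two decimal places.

β = Cov(R_i, R_m) / Var(R_m) = 0.0362 / 0.0334 = 1.0838
MRP = 12.66% − 5.36% = 7.30%
E(R) = R_f + β × MRP = 5.36% + 1.0838 × 7.30% = 13.27%

13.27%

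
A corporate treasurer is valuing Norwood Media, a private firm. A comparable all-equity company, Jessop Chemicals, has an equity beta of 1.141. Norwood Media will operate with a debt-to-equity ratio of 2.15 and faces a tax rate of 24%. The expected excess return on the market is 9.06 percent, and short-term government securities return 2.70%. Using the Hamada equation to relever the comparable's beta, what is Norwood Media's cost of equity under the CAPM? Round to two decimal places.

29.93%

β_L = β_U × [1 + (1 − t)(D/E)] = 1.141 × [1 + (1 − 0.24) × 2.15]
    = 1.141 × [1 + 0.76 × 2.15] = 1.141 × 2.6340 = 3.0054
E(R) = R_f + β_L × MRP = 2.70% + 3.0054 × 9.06% = 29.93%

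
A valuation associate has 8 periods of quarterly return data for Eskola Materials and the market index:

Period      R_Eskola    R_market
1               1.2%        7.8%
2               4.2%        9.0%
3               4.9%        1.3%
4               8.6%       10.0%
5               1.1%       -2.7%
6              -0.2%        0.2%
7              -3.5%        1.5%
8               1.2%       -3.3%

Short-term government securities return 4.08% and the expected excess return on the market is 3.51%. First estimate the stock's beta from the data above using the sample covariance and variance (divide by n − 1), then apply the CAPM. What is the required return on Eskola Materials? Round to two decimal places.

5.45%

Mean R_i = (1.2 + 4.2 + 4.9 + 8.6 + 1.1 − 0.2 − 3.5 + 1.2) / 8 = 2.1875%
Mean R_m = (7.8 + 9.0 + 1.3 + 10.0 − 2.7 + 0.2 + 1.5 − 3.3) / 8 = 2.9750%
Σ(R_i − R̄_i)(R_m − R̄_m) = 75.2475  ⇒  Cov = 75.2475 / 7 = 10.7496
Σ(R_m − R̄_m)² = 193.1950  ⇒  Var(R_m) = 193.1950 / 7 = 27.5993
β = Cov / Var(R_m) = 10.7496 / 27.5993 = 0.3895
E(R) = R_f + β × MRP = 4.08% + 0.3895 × 3.51% = 5.45%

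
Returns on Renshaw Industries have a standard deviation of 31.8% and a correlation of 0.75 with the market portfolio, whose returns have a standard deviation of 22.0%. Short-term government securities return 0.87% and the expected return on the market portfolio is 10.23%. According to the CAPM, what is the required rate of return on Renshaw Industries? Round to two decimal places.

β = ρ × σ_i / σ_m = 0.75 × 31.8% / 22.0% = 1.0841
MRP = 10.23% − 0.87% = 9.36%
E(R) = 0.87% + 1.0841 × 9.36% = 11.02%

11.02%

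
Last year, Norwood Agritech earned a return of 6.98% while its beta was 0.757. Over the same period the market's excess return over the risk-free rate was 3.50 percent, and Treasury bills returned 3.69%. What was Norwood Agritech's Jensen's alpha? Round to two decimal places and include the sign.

CAPM benchmark = R_f + β(R_m − R_f) = 3.69% + 0.757 × 3.50% = 6.33950%
α = actual − benchmark = 6.98% − 6.33950% = +0.64%

+0.64%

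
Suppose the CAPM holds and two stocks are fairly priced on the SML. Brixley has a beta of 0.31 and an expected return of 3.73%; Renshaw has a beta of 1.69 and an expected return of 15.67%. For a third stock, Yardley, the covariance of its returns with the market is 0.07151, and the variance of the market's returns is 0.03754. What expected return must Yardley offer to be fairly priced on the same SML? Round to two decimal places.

MRP = (15.67% − 3.73%) / (1.69 − 0.31) = 8.6522%
R_f = 3.73% − 0.31 × 8.6522% = 1.0478%
β_Yardley = Cov / Var(R_m) = 0.07151 / 0.03754 = 1.9049
E(R_Yardley) = R_f + β × MRP = 1.0478% + 1.9049 × 8.6522% = 17.53%

17.53%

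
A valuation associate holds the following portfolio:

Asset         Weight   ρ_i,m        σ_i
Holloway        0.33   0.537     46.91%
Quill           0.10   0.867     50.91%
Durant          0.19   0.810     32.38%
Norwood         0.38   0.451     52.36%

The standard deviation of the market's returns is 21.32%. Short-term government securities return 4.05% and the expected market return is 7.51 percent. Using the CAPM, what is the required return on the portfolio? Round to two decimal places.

8.38%

β_Holloway = 0.537 × 46.91% / 21.32% = 1.1816
β_Quill = 0.867 × 50.91% / 21.32% = 2.0703
β_Durant = 0.810 × 32.38% / 21.32% = 1.2302
β_Norwood = 0.451 × 52.36% / 21.32% = 1.1076
β_P = Σ w_i β_i = 0.33×1.1816 + 0.10×2.0703 + 0.19×1.2302 + 0.38×1.1076 = 1.2516
MRP = 7.51% − 4.05% = 3.46%
E(R_P) = R_f + β_P × MRP = 4.05% + 1.2516 × 3.46% = 8.38%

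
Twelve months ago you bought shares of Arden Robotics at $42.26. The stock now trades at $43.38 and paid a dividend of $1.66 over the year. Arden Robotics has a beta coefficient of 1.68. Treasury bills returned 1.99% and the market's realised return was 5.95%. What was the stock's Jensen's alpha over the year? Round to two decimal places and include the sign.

Realised HPR = (P1 + D1 − P0) / P0 = (43.38 + 1.66 − 42.26) / 42.26 = 2.78 / 42.26 = 6.5783%
MRP = 5.95% − 1.99% = 3.96%
CAPM required = R_f + β·MRP = 1.99% + 1.68 × 3.96% = 8.6428%
α = realised − required = 6.5783% − 8.6428% = -2.06%

-2.06%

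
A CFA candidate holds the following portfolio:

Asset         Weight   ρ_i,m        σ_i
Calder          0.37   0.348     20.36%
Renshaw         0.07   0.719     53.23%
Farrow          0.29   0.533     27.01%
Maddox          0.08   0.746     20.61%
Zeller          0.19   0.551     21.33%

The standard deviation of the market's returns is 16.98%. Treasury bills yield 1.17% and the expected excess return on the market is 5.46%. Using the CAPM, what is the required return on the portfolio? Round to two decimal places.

5.33%

β_Calder = 0.348 × 20.36% / 16.98% = 0.4173
β_Renshaw = 0.719 × 53.23% / 16.98% = 2.2540
β_Farrow = 0.533 × 27.01% / 16.98% = 0.8478
β_Maddox = 0.746 × 20.61% / 16.98% = 0.9055
β_Zeller = 0.551 × 21.33% / 16.98% = 0.6922
β_P = Σ w_i β_i = 0.37×0.4173 + 0.07×2.2540 + 0.29×0.8478 + 0.08×0.9055 + 0.19×0.6922 = 0.7620
E(R_P) = R_f + β_P × MRP = 1.17% + 0.7620 × 5.46% = 5.33%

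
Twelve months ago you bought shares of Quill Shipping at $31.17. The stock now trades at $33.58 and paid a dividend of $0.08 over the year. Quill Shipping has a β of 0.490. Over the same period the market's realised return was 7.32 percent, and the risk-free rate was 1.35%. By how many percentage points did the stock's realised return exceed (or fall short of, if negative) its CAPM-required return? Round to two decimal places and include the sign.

+3.71%

Realised HPR = (P1 + D1 − P0) / P0 = (33.58 + 0.08 − 31.17) / 31.17 = 2.49 / 31.17 = 7.9885%
MRP = 7.32% − 1.35% = 5.97%
CAPM required = R_f + β·MRP = 1.35% + 0.490 × 5.97% = 4.27530%
α = realised − required = 7.9885% − 4.27530% = +3.71%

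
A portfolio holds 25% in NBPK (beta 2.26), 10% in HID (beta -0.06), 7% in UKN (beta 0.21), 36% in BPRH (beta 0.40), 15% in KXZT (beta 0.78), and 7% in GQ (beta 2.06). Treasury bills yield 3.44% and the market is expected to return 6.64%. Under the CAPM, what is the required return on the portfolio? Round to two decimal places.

6.57%

β_P = Σ w_i β_i = 0.25×2.26 + 0.10×-0.06 + 0.07×0.21 + 0.36×0.40 + 0.15×0.78 + 0.07×2.06 = 0.9789
MRP = 6.64% − 3.44% = 3.20%
E(R_P) = R_f + β_P × MRP = 3.44% + 0.9789 × 3.20% = 6.57%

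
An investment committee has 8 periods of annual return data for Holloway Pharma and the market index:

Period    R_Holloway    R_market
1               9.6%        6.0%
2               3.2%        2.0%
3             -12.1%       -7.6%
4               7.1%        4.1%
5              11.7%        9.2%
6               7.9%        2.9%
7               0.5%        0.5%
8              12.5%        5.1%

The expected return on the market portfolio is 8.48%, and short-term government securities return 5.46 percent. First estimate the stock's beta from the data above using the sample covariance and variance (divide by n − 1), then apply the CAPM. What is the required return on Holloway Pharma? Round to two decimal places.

Mean R_i = (9.6 + 3.2 − 12.1 + 7.1 + 11.7 + 7.9 + 0.5 + 12.5) / 8 = 5.0500%
Mean R_m = (6.0 + 2.0 − 7.6 + 4.1 + 9.2 + 2.9 + 0.5 + 5.1) / 8 = 2.7750%
Σ(R_i − R̄_i)(R_m − R̄_m) = 267.5100  ⇒  Cov = 267.5100 / 7 = 38.2157
Σ(R_m − R̄_m)² = 172.2750  ⇒  Var(R_m) = 172.2750 / 7 = 24.6107
β = Cov / Var(R_m) = 38.2157 / 24.6107 = 1.5528
MRP = 8.48% − 5.46% = 3.02%
E(R) = R_f + β × MRP = 5.46% + 1.5528 × 3.02% = 10.15%

10.15%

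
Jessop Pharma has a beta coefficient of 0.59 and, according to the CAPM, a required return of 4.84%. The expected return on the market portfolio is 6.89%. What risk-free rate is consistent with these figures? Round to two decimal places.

1.89%

E(R) = R_f + β(E(R_m) − R_f) = R_f(1 − β) + β·E(R_m)
4.84% = R_f × (1 − 0.59) + 0.59 × 6.89%
4.84% = R_f × 0.41 + 4.0651%
R_f = (4.84% − 4.0651%) / 0.41 = 1.89%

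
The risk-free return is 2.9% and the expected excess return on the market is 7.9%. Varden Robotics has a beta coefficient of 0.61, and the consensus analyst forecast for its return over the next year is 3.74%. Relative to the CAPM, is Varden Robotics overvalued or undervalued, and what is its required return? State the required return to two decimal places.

Overvalued; required return 7.72%

Required return = R_f + β·MRP = 2.9% + 0.61 × 7.9% = 7.72%
Forecast 3.74% < required 7.72% → the stock plots below the SML → overvalued.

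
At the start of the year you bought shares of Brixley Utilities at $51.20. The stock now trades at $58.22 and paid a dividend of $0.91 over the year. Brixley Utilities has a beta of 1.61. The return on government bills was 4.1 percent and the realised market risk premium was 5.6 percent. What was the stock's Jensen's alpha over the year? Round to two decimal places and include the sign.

+2.37%

Realised HPR = (P1 + D1 − P0) / P0 = (58.22 + 0.91 − 51.20) / 51.20 = 7.93 / 51.20 = 15.4883%
CAPM required = R_f + β·MRP = 4.1% + 1.61 × 5.6% = 13.1160%
α = realised − required = 15.4883% − 13.1160% = +2.37%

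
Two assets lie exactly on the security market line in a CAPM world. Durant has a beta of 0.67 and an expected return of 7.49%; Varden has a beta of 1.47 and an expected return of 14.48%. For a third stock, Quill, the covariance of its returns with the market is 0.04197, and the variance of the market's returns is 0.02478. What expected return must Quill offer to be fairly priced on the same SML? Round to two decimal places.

16.43%

MRP = (14.48% − 7.49%) / (1.47 − 0.67) = 8.7375%
R_f = 7.49% − 0.67 × 8.7375% = 1.6359%
β_Quill = Cov / Var(R_m) = 0.04197 / 0.02478 = 1.6937
E(R_Quill) = R_f + β × MRP = 1.6359% + 1.6937 × 8.7375% = 16.43%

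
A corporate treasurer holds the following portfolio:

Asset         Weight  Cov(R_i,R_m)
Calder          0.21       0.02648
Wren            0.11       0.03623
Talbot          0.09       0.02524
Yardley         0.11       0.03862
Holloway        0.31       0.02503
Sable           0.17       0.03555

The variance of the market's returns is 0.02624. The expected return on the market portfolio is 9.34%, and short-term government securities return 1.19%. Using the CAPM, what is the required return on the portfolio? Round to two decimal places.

10.47%

β_Calder = 0.02648 / 0.02624 = 1.0091
β_Wren = 0.03623 / 0.02624 = 1.3807
β_Talbot = 0.02524 / 0.02624 = 0.9619
β_Yardley = 0.03862 / 0.02624 = 1.4718
β_Holloway = 0.02503 / 0.02624 = 0.9539
β_Sable = 0.03555 / 0.02624 = 1.3548
β_P = Σ w_i β_i = 0.21×1.0091 + 0.11×1.3807 + 0.09×0.9619 + 0.11×1.4718 + 0.31×0.9539 + 0.17×1.3548 = 1.1383
MRP = 9.34% − 1.19% = 8.15%
E(R_P) = R_f + β_P × MRP = 1.19% + 1.1383 × 8.15% = 10.47%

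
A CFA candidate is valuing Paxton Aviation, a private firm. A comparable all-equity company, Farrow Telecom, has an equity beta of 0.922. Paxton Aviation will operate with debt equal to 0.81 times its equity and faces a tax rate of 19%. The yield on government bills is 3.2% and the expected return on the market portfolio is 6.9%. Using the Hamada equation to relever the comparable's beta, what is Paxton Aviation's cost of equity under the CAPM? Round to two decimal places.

β_L = β_U × [1 + (1 − t)(D/E)] = 0.922 × [1 + (1 − 0.19) × 0.81]
    = 0.922 × [1 + 0.81 × 0.81] = 0.922 × 1.6561 = 1.5269
MRP = 6.9% − 3.2% = 3.70%
E(R) = R_f + β_L × MRP = 3.2% + 1.5269 × 3.7% = 8.85%

8.85%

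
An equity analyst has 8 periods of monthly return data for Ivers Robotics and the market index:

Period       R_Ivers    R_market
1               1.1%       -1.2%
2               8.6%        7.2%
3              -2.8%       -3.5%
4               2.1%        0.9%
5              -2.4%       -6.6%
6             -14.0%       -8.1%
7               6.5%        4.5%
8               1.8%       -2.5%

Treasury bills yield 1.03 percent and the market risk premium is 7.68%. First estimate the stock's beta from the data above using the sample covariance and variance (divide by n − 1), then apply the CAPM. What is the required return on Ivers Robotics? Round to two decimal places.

Mean R_i = (1.1 + 8.6 − 2.8 + 2.1 − 2.4 − 14.0 + 6.5 + 1.8) / 8 = 0.1125%
Mean R_m = (-1.2 + 7.2 − 3.5 + 0.9 − 6.6 − 8.1 + 4.5 − 2.5) / 8 = -1.1625%
Σ(R_i − R̄_i)(R_m − R̄_m) = 227.3263  ⇒  Cov = 227.3263 / 7 = 32.4752
Σ(R_m − R̄_m)² = 191.1988  ⇒  Var(R_m) = 191.1988 / 7 = 27.3141
β = Cov / Var(R_m) = 32.4752 / 27.3141 = 1.1890
E(R) = R_f + β × MRP = 1.03% + 1.1890 × 7.68% = 10.16%

10.16%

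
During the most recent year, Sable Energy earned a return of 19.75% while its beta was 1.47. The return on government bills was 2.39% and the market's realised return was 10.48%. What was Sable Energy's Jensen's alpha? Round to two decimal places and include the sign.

+5.47%

Market excess return = 10.48% − 2.39% = 8.09%
CAPM benchmark = R_f + β(R_m − R_f) = 2.39% + 1.47 × 8.09% = 14.2823%
α = actual − benchmark = 19.75% − 14.2823% = +5.47%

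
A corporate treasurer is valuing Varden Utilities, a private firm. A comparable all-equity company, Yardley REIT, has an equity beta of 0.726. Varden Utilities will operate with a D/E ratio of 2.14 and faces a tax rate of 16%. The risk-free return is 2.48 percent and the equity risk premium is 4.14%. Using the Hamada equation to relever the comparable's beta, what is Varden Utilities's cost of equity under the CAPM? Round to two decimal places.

10.89%

β_L = β_U × [1 + (1 − t)(D/E)] = 0.726 × [1 + (1 − 0.16) × 2.14]
    = 0.726 × [1 + 0.84 × 2.14] = 0.726 × 2.7976 = 2.0311
E(R) = R_f + β_L × MRP = 2.48% + 2.0311 × 4.14% = 10.89%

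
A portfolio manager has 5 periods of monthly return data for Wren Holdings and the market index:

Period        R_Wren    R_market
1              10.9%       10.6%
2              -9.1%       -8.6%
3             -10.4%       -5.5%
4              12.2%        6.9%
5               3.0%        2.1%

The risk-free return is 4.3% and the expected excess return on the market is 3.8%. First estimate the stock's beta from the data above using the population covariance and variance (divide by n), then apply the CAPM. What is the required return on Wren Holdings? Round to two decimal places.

9.14%

Mean R_i = (10.9 − 9.1 − 10.4 + 12.2 + 3.0) / 5 = 1.3200%
Mean R_m = (10.6 − 8.6 − 5.5 + 6.9 + 2.1) / 5 = 1.1000%
Σ(R_i − R̄_i)(R_m − R̄_m) = 334.2200  ⇒  Cov = 334.2200 / 5 = 66.8440
Σ(R_m − R̄_m)² = 262.5400  ⇒  Var(R_m) = 262.5400 / 5 = 52.5080
β = Cov / Var(R_m) = 66.8440 / 52.5080 = 1.2730
E(R) = R_f + β × MRP = 4.3% + 1.2730 × 3.8% = 9.14%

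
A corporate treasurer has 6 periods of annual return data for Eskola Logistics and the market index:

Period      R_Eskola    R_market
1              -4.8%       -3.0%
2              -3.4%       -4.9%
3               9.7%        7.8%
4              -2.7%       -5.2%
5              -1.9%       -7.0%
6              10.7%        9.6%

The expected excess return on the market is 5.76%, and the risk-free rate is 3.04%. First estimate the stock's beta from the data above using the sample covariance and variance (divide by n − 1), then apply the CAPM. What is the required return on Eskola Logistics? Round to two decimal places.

8.34%

Mean R_i = (-4.8 − 3.4 + 9.7 − 2.7 − 1.9 + 10.7) / 6 = 1.2667%
Mean R_m = (-3.0 − 4.9 + 7.8 − 5.2 − 7.0 + 9.6) / 6 = -0.4500%
Σ(R_i − R̄_i)(R_m − R̄_m) = 240.2000  ⇒  Cov = 240.2000 / 5 = 48.0400
Σ(R_m − R̄_m)² = 260.8350  ⇒  Var(R_m) = 260.8350 / 5 = 52.1670
β = Cov / Var(R_m) = 48.0400 / 52.1670 = 0.9209
E(R) = R_f + β × MRP = 3.04% + 0.9209 × 5.76% = 8.34%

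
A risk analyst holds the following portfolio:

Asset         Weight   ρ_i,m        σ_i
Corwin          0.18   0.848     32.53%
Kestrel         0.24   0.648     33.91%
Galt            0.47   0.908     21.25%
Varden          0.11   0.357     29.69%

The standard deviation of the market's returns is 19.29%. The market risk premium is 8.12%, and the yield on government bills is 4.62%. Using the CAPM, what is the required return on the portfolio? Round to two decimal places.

13.24%

β_Corwin = 0.848 × 32.53% / 19.29% = 1.4300
β_Kestrel = 0.648 × 33.91% / 19.29% = 1.1391
β_Galt = 0.908 × 21.25% / 19.29% = 1.0003
β_Varden = 0.357 × 29.69% / 19.29% = 0.5495
β_P = Σ w_i β_i = 0.18×1.4300 + 0.24×1.1391 + 0.47×1.0003 + 0.11×0.5495 = 1.0614
E(R_P) = R_f + β_P × MRP = 4.62% + 1.0614 × 8.12% = 13.24%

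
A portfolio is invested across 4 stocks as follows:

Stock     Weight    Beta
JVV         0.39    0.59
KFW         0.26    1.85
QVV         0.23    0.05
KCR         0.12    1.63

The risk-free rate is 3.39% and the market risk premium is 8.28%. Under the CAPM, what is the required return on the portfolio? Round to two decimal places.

β_P = Σ w_i β_i = 0.39×0.59 + 0.26×1.85 + 0.23×0.05 + 0.12×1.63 = 0.9182
E(R_P) = R_f + β_P × MRP = 3.39% + 0.9182 × 8.28% = 10.99%

10.99%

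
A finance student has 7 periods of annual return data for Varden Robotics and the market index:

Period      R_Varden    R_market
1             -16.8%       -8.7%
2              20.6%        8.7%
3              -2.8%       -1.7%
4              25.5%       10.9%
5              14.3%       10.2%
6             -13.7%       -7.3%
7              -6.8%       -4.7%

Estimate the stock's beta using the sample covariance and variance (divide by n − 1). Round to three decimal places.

Mean R_i = (-16.8 + 20.6 − 2.8 + 25.5 + 14.3 − 13.7 − 6.8) / 7 = 2.9000%
Mean R_m = (-8.7 + 8.7 − 1.7 + 10.9 + 10.2 − 7.3 − 4.7) / 7 = 1.0571%
Σ(R_i − R̄_i)(R_m − R̄_m) = 864.4600  ⇒  Cov = 864.4600 / 6 = 144.0767
Σ(R_m − R̄_m)² = 444.6771  ⇒  Var(R_m) = 444.6771 / 6 = 74.1129
β = Cov / Var(R_m) = 144.0767 / 74.1129 = 1.9440

1.944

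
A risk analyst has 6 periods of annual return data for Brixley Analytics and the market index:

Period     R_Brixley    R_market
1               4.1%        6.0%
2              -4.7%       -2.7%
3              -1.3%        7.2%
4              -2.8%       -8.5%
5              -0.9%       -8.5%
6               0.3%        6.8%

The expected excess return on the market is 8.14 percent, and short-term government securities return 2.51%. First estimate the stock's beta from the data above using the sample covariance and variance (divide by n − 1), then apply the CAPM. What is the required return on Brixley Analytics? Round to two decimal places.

Mean R_i = (4.1 − 4.7 − 1.3 − 2.8 − 0.9 + 0.3) / 6 = -0.8833%
Mean R_m = (6.0 − 2.7 + 7.2 − 8.5 − 8.5 + 6.8) / 6 = 0.0500%
Σ(R_i − R̄_i)(R_m − R̄_m) = 61.6850  ⇒  Cov = 61.6850 / 5 = 12.3370
Σ(R_m − R̄_m)² = 285.8550  ⇒  Var(R_m) = 285.8550 / 5 = 57.1710
β = Cov / Var(R_m) = 12.3370 / 57.1710 = 0.2158
E(R) = R_f + β × MRP = 2.51% + 0.2158 × 8.14% = 4.27%

4.27%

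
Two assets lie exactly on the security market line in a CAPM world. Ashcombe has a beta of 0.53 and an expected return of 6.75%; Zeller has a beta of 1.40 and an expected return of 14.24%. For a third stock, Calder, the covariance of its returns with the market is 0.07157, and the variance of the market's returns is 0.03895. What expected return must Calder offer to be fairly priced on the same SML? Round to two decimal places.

18.01%

MRP = (14.24% − 6.75%) / (1.40 − 0.53) = 8.6092%
R_f = 6.75% − 0.53 × 8.6092% = 2.1871%
β_Calder = Cov / Var(R_m) = 0.07157 / 0.03895 = 1.8375
E(R_Calder) = R_f + β × MRP = 2.1871% + 1.8375 × 8.6092% = 18.01%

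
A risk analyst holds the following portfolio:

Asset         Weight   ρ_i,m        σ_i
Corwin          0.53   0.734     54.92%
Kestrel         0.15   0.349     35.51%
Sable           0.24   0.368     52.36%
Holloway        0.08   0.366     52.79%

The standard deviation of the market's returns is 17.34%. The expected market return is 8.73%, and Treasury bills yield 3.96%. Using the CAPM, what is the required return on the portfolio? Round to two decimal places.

β_Corwin = 0.734 × 54.92% / 17.34% = 2.3248
β_Kestrel = 0.349 × 35.51% / 17.34% = 0.7147
β_Sable = 0.368 × 52.36% / 17.34% = 1.1112
β_Holloway = 0.366 × 52.79% / 17.34% = 1.1143
β_P = Σ w_i β_i = 0.53×2.3248 + 0.15×0.7147 + 0.24×1.1112 + 0.08×1.1143 = 1.6952
MRP = 8.73% − 3.96% = 4.77%
E(R_P) = R_f + β_P × MRP = 3.96% + 1.6952 × 4.77% = 12.05%

12.05%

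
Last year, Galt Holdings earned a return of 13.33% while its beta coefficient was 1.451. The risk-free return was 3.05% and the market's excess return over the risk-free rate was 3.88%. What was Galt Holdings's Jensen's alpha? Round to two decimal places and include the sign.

+4.65%

CAPM benchmark = R_f + β(R_m − R_f) = 3.05% + 1.451 × 3.88% = 8.67988%
α = actual − benchmark = 13.33% − 8.67988% = +4.65%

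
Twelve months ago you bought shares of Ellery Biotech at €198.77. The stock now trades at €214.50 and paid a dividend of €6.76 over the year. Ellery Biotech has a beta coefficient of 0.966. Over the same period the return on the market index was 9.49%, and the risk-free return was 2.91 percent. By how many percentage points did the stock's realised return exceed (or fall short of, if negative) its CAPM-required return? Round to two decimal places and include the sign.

+2.05%

Realised HPR = (P1 + D1 − P0) / P0 = (214.50 + 6.76 − 198.77) / 198.77 = 22.49 / 198.77 = 11.3146%
MRP = 9.49% − 2.91% = 6.58%
CAPM required = R_f + β·MRP = 2.91% + 0.966 × 6.58% = 9.26628%
α = realised − required = 11.3146% − 9.26628% = +2.05%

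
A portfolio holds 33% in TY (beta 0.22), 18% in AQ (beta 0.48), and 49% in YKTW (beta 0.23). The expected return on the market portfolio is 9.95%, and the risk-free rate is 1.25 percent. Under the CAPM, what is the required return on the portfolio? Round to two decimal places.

β_P = Σ w_i β_i = 0.33×0.22 + 0.18×0.48 + 0.49×0.23 = 0.2717
MRP = 9.95% − 1.25% = 8.70%
E(R_P) = R_f + β_P × MRP = 1.25% + 0.2717 × 8.70% = 3.61%

3.61%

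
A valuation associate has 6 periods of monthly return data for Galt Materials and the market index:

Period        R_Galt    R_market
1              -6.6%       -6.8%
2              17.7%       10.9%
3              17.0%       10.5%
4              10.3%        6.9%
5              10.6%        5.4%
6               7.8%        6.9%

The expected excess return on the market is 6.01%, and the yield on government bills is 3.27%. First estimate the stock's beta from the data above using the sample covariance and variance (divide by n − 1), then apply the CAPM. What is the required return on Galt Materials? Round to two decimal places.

Mean R_i = (-6.6 + 17.7 + 17.0 + 10.3 + 10.6 + 7.8) / 6 = 9.4667%
Mean R_m = (-6.8 + 10.9 + 10.5 + 6.9 + 5.4 + 6.9) / 6 = 5.6333%
Σ(R_i − R̄_i)(R_m − R̄_m) = 278.4667  ⇒  Cov = 278.4667 / 5 = 55.6933
Σ(R_m − R̄_m)² = 209.2733  ⇒  Var(R_m) = 209.2733 / 5 = 41.8547
β = Cov / Var(R_m) = 55.6933 / 41.8547 = 1.3306
E(R) = R_f + β × MRP = 3.27% + 1.3306 × 6.01% = 11.27%

11.27%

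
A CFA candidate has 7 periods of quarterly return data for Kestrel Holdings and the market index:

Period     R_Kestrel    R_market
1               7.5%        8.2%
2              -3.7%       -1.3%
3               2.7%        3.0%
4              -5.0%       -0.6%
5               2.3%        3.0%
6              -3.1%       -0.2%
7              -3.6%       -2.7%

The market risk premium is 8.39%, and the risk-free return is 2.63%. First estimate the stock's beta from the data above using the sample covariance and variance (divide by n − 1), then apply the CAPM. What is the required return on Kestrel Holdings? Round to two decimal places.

12.71%

Mean R_i = (7.5 − 3.7 + 2.7 − 5.0 + 2.3 − 3.1 − 3.6) / 7 = -0.4143%
Mean R_m = (8.2 − 1.3 + 3.0 − 0.6 + 3.0 − 0.2 − 2.7) / 7 = 1.3429%
Σ(R_i − R̄_i)(R_m − R̄_m) = 98.5443  ⇒  Cov = 98.5443 / 6 = 16.4241
Σ(R_m − R̄_m)² = 81.9971  ⇒  Var(R_m) = 81.9971 / 6 = 13.6662
β = Cov / Var(R_m) = 16.4241 / 13.6662 = 1.2018
E(R) = R_f + β × MRP = 2.63% + 1.2018 × 8.39% = 12.71%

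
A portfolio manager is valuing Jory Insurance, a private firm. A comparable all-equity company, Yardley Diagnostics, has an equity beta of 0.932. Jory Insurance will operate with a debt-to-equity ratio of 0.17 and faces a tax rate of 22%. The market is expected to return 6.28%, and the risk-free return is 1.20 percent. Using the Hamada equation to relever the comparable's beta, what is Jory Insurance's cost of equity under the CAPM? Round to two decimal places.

β_L = β_U × [1 + (1 − t)(D/E)] = 0.932 × [1 + (1 − 0.22) × 0.17]
    = 0.932 × [1 + 0.78 × 0.17] = 0.932 × 1.1326 = 1.0556
MRP = 6.28% − 1.20% = 5.08%
E(R) = R_f + β_L × MRP = 1.20% + 1.0556 × 5.08% = 6.56%

6.56%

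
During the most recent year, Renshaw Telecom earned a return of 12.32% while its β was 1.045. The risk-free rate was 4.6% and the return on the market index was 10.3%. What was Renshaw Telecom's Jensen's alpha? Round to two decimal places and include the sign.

+1.76%

Market excess return = 10.3% − 4.6% = 5.70%
CAPM benchmark = R_f + β(R_m − R_f) = 4.6% + 1.045 × 5.7% = 10.5565%
α = actual − benchmark = 12.32% − 10.5565% = +1.76%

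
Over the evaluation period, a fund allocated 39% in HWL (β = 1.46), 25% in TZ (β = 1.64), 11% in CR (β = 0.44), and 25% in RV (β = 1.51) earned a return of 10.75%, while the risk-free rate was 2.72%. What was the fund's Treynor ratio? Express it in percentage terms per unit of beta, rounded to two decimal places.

β_P = 0.39×1.46 + 0.25×1.64 + 0.11×0.44 + 0.25×1.51 = 1.4053
Treynor = (R_P − R_f) / β_P = (10.75% − 2.72%) / 1.4053 = 8.03% / 1.4053 = 5.71%

5.71%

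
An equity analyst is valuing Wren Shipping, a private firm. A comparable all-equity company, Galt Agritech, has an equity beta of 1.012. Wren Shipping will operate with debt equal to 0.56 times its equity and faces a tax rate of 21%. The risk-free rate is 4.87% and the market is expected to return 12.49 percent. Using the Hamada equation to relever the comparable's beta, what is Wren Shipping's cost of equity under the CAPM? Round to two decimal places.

β_L = β_U × [1 + (1 − t)(D/E)] = 1.012 × [1 + (1 − 0.21) × 0.56]
    = 1.012 × [1 + 0.79 × 0.56] = 1.012 × 1.4424 = 1.4597
MRP = 12.49% − 4.87% = 7.62%
E(R) = R_f + β_L × MRP = 4.87% + 1.4597 × 7.62% = 15.99%

15.99%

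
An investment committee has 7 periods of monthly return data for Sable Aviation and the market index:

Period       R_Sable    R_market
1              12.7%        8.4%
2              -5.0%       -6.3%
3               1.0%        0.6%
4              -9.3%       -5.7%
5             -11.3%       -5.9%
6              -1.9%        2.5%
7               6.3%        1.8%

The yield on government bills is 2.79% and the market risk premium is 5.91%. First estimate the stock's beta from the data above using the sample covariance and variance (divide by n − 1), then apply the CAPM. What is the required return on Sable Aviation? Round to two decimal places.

Mean R_i = (12.7 − 5.0 + 1.0 − 9.3 − 11.3 − 1.9 + 6.3) / 7 = -1.0714%
Mean R_m = (8.4 − 6.3 + 0.6 − 5.7 − 5.9 + 2.5 + 1.8) / 7 = -0.6571%
Σ(R_i − R̄_i)(R_m − R̄_m) = 260.1214  ⇒  Cov = 260.1214 / 6 = 43.3536
Σ(R_m − R̄_m)² = 184.3771  ⇒  Var(R_m) = 184.3771 / 6 = 30.7295
β = Cov / Var(R_m) = 43.3536 / 30.7295 = 1.4108
E(R) = R_f + β × MRP = 2.79% + 1.4108 × 5.91% = 11.13%

11.13%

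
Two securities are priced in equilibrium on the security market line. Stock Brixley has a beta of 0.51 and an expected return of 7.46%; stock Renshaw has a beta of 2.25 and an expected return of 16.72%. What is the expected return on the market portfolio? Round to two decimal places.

10.07%

Both satisfy E(R) = R_f + β·MRP, so the slope of the SML is
MRP = (16.72% − 7.46%) / (2.25 − 0.51) = 9.26% / 1.74 = 5.3218%
R_f = E(R_Brixley) − β_Brixley·MRP = 7.46% − 0.51 × 5.3218% = 4.7459%
E(R_m) = R_f + MRP = 4.7459% + 5.3218% = 10.07%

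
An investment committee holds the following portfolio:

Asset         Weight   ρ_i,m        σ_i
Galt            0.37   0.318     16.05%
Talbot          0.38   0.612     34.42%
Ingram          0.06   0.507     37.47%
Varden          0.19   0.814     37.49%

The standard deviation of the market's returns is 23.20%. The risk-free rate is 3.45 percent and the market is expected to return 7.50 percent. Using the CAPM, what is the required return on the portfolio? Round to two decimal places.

6.39%

β_Galt = 0.318 × 16.05% / 23.20% = 0.2200
β_Talbot = 0.612 × 34.42% / 23.20% = 0.9080
β_Ingram = 0.507 × 37.47% / 23.20% = 0.8188
β_Varden = 0.814 × 37.49% / 23.20% = 1.3154
β_P = Σ w_i β_i = 0.37×0.2200 + 0.38×0.9080 + 0.06×0.8188 + 0.19×1.3154 = 0.7255
MRP = 7.50% − 3.45% = 4.05%
E(R_P) = R_f + β_P × MRP = 3.45% + 0.7255 × 4.05% = 6.39%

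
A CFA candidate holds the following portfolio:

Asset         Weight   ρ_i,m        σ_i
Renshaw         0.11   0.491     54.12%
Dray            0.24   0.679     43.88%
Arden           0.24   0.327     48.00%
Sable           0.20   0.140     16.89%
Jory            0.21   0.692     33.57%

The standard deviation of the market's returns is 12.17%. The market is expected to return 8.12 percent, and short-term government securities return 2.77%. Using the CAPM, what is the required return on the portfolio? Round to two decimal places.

11.21%

β_Renshaw = 0.491 × 54.12% / 12.17% = 2.1835
β_Dray = 0.679 × 43.88% / 12.17% = 2.4482
β_Arden = 0.327 × 48.00% / 12.17% = 1.2897
β_Sable = 0.140 × 16.89% / 12.17% = 0.1943
β_Jory = 0.692 × 33.57% / 12.17% = 1.9088
β_P = Σ w_i β_i = 0.11×2.1835 + 0.24×2.4482 + 0.24×1.2897 + 0.20×0.1943 + 0.21×1.9088 = 1.5770
MRP = 8.12% − 2.77% = 5.35%
E(R_P) = R_f + β_P × MRP = 2.77% + 1.5770 × 5.35% = 11.21%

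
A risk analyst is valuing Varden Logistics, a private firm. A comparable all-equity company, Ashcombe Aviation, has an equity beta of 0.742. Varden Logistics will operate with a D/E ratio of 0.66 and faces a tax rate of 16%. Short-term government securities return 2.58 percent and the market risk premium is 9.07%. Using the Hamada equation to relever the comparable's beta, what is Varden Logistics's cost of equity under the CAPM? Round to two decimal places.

β_L = β_U × [1 + (1 − t)(D/E)] = 0.742 × [1 + (1 − 0.16) × 0.66]
    = 0.742 × [1 + 0.84 × 0.66] = 0.742 × 1.5544 = 1.1534
E(R) = R_f + β_L × MRP = 2.58% + 1.1534 × 9.07% = 13.04%

13.04%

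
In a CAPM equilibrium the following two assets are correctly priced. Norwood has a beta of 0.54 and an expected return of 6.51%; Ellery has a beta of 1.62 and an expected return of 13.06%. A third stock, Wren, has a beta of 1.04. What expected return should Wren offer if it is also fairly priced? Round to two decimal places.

MRP (SML slope) = (13.06% − 6.51%) / (1.62 − 0.54) = 6.55% / 1.08 = 6.0648%
R_f (intercept) = 6.51% − 0.54 × 6.0648% = 3.2350%
E(R_Wren) = R_f + β × MRP = 3.2350% + 1.04 × 6.0648% = 9.54%

9.54%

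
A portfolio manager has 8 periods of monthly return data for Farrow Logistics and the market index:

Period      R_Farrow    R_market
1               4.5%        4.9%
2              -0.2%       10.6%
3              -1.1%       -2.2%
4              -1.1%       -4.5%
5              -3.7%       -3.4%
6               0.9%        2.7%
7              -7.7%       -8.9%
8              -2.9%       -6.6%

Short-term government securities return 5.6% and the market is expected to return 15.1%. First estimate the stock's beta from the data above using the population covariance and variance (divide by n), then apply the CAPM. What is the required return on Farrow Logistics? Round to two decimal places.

9.43%

Mean R_i = (4.5 − 0.2 − 1.1 − 1.1 − 3.7 + 0.9 − 7.7 − 2.9) / 8 = -1.4125%
Mean R_m = (4.9 + 10.6 − 2.2 − 4.5 − 3.4 + 2.7 − 8.9 − 6.6) / 8 = -0.9250%
Σ(R_i − R̄_i)(R_m − R̄_m) = 119.5275  ⇒  Cov = 119.5275 / 8 = 14.9409
Σ(R_m − R̄_m)² = 296.2350  ⇒  Var(R_m) = 296.2350 / 8 = 37.0294
β = Cov / Var(R_m) = 14.9409 / 37.0294 = 0.4035
MRP = 15.1% − 5.6% = 9.50%
E(R) = R_f + β × MRP = 5.6% + 0.4035 × 9.5% = 9.43%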